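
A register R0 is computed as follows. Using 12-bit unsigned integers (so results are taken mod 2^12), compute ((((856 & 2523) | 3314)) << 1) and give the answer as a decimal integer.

856 = 001101011000
2523 = 100111011011
→ & → 000101011000 = 344
3314 = 110011110010
→ | → 110111111010 = 3578
→ << 1 (mod 2^12) → 101111110100 = 3060

3060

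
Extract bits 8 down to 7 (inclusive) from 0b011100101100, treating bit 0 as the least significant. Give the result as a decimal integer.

v = 011100101100
Shift right by 7: 01110
Mask low 2 bits: 10 = 2

2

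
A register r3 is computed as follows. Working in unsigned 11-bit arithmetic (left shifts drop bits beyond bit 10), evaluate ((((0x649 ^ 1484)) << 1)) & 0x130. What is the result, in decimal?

256

0x649 = 11001001001
1484 = 10111001100
→ ^ → 01110000101 = 901
→ << 1 (mod 2^11) → 11100001010 = 1802
0x130 = 00100110000
→ & → 00100000000 = 256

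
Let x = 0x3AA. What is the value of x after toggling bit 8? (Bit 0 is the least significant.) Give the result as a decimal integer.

x = 001110101010
bit 8 is currently 1; toggle it via x ^ (1 << 8) = x ^ 256
→ 001010101010 = 682

682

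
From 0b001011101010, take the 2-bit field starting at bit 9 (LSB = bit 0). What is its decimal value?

v = 001011101010
Shift right by 9: 001
Mask low 2 bits: 01 = 1

1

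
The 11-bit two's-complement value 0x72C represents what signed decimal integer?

pattern = 11100101100 (MSB is 1 ⇒ negative)
Invert: 00011010011, add 1 → 00011010100 = 212, so the value is -212.
(Equivalently: 1836 - 2^11 = 1836 - 2048 = -212.)

-212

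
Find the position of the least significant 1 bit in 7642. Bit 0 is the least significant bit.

7642 = 1110111011010
Trailing zeros: 1, so the lowest set bit is bit 1 (value 2).

1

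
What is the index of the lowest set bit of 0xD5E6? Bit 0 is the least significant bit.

1

0xD5E6 = 1101010111100110
Trailing zeros: 1, so the lowest set bit is bit 1 (value 2).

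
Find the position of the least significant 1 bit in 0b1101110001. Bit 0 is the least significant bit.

0b1101110001 = 1101110001
Trailing zeros: 0, so the lowest set bit is bit 0 (value 1).

0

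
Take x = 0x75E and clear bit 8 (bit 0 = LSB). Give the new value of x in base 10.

x = 011101011110
bit 8 is currently 1; clear it via x & ~(1 << 8) = x & ~256
→ 011001011110 = 1630

1630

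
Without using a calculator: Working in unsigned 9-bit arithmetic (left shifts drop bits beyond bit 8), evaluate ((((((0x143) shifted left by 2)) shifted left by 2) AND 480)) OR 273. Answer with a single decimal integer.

0x143 = 101000011
→ shifted left by 2 (mod 2^9) → 100001100 = 268
→ shifted left by 2 (mod 2^9) → 000110000 = 48
480 = 111100000
→ AND → 000100000 = 32
273 = 100010001
→ OR → 100110001 = 305

305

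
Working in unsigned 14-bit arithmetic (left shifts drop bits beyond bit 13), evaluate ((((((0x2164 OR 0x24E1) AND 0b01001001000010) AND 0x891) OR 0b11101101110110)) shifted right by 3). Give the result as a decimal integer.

0x2164 = 10000101100100
0x24E1 = 10010011100001
→ OR → 10010111100101 = 9701
0b01001001000010 = 01001001000010
→ AND → 00000001000000 = 64
0x891 = 00100010010001
→ AND → 00000000000000 = 0
0b11101101110110 = 11101101110110
→ OR → 11101101110110 = 15222
→ shifted right by 3 → 00011101101110 = 1902

1902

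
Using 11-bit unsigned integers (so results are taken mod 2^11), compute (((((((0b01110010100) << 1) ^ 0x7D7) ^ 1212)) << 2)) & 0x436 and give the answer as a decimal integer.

0b01110010100 = 01110010100
→ << 1 (mod 2^11) → 11100101000 = 1832
0x7D7 = 11111010111
→ ^ → 00011111111 = 255
1212 = 10010111100
→ ^ → 10001000011 = 1091
→ << 2 (mod 2^11) → 00100001100 = 268
0x436 = 10000110110
→ & → 00000000100 = 4

4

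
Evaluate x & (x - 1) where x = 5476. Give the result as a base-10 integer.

5472

x = 1010101100100 = 5476
x - 1 = 1010101100011
AND   = 1010101100000 = 5472
(x & (x - 1) clears the lowest set bit of x.)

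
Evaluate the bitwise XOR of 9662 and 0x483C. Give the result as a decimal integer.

28034

9662 = 010010110111110
0x483C = 100100000111100
XOR → 110110110000010 = 28034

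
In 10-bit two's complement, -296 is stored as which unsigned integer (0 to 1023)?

728

296 in 10 bits: 0100101000
Invert: 1011010111
Add 1:  1011011000 = 728
(Check: 2^10 - 296 = 1024 - 296 = 728.)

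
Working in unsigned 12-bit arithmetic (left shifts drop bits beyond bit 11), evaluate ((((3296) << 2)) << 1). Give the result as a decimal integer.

1792

3296 = 110011100000
→ << 2 (mod 2^12) → 001110000000 = 896
→ << 1 (mod 2^12) → 011100000000 = 1792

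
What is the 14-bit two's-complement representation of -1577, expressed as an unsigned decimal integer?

1577 in 14 bits: 00011000101001
Invert: 11100111010110
Add 1:  11100111010111 = 14807
(Check: 2^14 - 1577 = 16384 - 1577 = 14807.)

14807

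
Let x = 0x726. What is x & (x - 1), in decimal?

x = 11100100110 = 1830
x - 1 = 11100100101
AND   = 11100100100 = 1828
(x & (x - 1) clears the lowest set bit of x.)

1828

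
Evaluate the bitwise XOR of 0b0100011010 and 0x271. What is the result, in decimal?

a = 0100011010
0x271 = 1001110001
XOR → 1101101011 = 875

875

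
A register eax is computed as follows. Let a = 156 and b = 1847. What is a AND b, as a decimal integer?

20

156 = 00010011100
1847 = 11100110111
AND → 00000010100 = 20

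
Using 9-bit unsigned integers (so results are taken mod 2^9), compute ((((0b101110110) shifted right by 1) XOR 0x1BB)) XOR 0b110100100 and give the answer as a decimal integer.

0b101110110 = 101110110
→ shifted right by 1 → 010111011 = 187
0x1BB = 110111011
→ XOR → 100000000 = 256
0b110100100 = 110100100
→ XOR → 010100100 = 164

164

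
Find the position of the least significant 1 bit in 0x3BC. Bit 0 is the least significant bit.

0x3BC = 1110111100
Trailing zeros: 2, so the lowest set bit is bit 2 (value 4).

2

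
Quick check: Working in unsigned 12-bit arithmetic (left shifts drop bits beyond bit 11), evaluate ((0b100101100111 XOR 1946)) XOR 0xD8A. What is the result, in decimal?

887

0b100101100111 = 100101100111
1946 = 011110011010
→ XOR → 111011111101 = 3837
0xD8A = 110110001010
→ XOR → 001101110111 = 887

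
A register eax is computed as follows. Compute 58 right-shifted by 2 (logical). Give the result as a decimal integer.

14

58 = 111010
shift right by 2 → 001110 = 14
(equivalently, floor(58 / 4))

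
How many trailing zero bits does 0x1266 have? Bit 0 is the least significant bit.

1

0x1266 = 1001001100110
Trailing zeros: 1, so the lowest set bit is bit 1 (value 2).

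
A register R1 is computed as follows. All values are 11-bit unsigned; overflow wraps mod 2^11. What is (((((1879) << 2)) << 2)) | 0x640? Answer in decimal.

1904

1879 = 11101010111
→ << 2 (mod 2^11) → 10101011100 = 1372
→ << 2 (mod 2^11) → 10101110000 = 1392
0x640 = 11001000000
→ | → 11101110000 = 1904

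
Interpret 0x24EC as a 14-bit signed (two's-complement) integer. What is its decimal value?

-6932

pattern = 10010011101100 (MSB is 1 ⇒ negative)
Invert: 01101100010011, add 1 → 01101100010100 = 6932, so the value is -6932.
(Equivalently: 9452 - 2^14 = 9452 - 16384 = -6932.)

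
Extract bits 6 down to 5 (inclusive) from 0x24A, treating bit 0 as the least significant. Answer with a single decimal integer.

2

v = 1001001010
Shift right by 5: 10010
Mask low 2 bits: 10 = 2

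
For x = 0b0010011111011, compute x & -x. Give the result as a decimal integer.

1

x = 10011111011 = 1275
-x (two's complement) = …01100000101
AND   = 00000000001 = 1
(x & -x isolates the lowest set bit of x.)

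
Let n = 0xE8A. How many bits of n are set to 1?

0xE8A = 111010001010
Count the 1s: 1 + 1 + 1 + 1 + 1 + 1 = 6

6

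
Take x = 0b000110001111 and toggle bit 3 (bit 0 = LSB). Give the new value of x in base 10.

391

x = 000110001111
bit 3 is currently 1; toggle it via x ^ (1 << 3) = x ^ 8
→ 000110000111 = 391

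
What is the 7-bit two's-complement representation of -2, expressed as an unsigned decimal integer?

126

2 in 7 bits: 0000010
Invert: 1111101
Add 1:  1111110 = 126
(Check: 2^7 - 2 = 128 - 2 = 126.)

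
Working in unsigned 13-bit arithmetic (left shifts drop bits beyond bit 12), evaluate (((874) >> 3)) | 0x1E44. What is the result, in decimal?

874 = 0001101101010
→ >> 3 → 0000001101101 = 109
0x1E44 = 1111001000100
→ | → 1111001101101 = 7789

7789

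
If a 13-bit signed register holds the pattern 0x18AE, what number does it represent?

pattern = 1100010101110 (MSB is 1 ⇒ negative)
Invert: 0011101010001, add 1 → 0011101010010 = 1874, so the value is -1874.
(Equivalently: 6318 - 2^13 = 6318 - 8192 = -1874.)

-1874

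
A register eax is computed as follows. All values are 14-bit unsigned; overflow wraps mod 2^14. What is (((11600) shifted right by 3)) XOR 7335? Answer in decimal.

6413

11600 = 10110101010000
→ shifted right by 3 → 00010110101010 = 1450
7335 = 01110010100111
→ XOR → 01100100001101 = 6413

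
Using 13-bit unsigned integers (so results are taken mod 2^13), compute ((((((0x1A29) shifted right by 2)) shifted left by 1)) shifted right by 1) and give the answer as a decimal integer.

1674

0x1A29 = 1101000101001
→ shifted right by 2 → 0011010001010 = 1674
→ shifted left by 1 (mod 2^13) → 0110100010100 = 3348
→ shifted right by 1 → 0011010001010 = 1674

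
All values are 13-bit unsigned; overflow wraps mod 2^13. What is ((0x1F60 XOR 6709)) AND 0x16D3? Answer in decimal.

0x1F60 = 1111101100000
6709 = 1101000110101
→ XOR → 0010101010101 = 1365
0x16D3 = 1011011010011
→ AND → 0010001010001 = 1105

1105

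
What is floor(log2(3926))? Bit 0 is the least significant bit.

3926 = 111101010110
The topmost 1 is at position 11 (since 2^11 = 2048 ≤ 3926 < 4096).

11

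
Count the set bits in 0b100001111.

n = 100001111
Count the 1s: 1 + 1 + 1 + 1 + 1 = 5

5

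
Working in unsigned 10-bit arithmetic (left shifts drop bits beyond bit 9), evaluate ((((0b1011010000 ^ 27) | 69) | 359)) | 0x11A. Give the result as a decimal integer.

1023

0b1011010000 = 1011010000
27 = 0000011011
→ ^ → 1011001011 = 715
69 = 0001000101
→ | → 1011001111 = 719
359 = 0101100111
→ | → 1111101111 = 1007
0x11A = 0100011010
→ | → 1111111111 = 1023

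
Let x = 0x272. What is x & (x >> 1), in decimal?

48

x = 1001110010 = 626
x>>1 = 0100111001
AND  = 0000110000 = 48
(x & (x >> 1) has a 1 wherever x has two consecutive 1 bits.)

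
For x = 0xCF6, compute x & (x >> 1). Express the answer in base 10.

x = 110011110110 = 3318
x>>1 = 011001111011
AND  = 010001110010 = 1138
(x & (x >> 1) has a 1 wherever x has two consecutive 1 bits.)

1138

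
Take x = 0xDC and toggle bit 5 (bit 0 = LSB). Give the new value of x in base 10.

x = 011011100
bit 5 is currently 0; toggle it via x ^ (1 << 5) = x ^ 32
→ 011111100 = 252

252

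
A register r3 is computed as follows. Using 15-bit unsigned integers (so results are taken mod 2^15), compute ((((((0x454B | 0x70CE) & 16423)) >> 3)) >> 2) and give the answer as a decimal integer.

512

0x454B = 100010101001011
0x70CE = 111000011001110
→ | → 111010111001111 = 30159
16423 = 100000000100111
→ & → 100000000000111 = 16391
→ >> 3 → 000100000000000 = 2048
→ >> 2 → 000001000000000 = 512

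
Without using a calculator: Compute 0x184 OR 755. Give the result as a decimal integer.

0x184 = 0110000100
755 = 1011110011
 OR → 1111110111 = 1015

1015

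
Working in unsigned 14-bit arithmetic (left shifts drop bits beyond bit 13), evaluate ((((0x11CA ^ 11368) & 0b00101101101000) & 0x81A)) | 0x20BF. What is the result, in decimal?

10431

0x11CA = 01000111001010
11368 = 10110001101000
→ ^ → 11110110100010 = 15778
0b00101101101000 = 00101101101000
→ & → 00100100100000 = 2336
0x81A = 00100000011010
→ & → 00100000000000 = 2048
0x20BF = 10000010111111
→ | → 10100010111111 = 10431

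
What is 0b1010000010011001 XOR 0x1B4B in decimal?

a = 1010000010011001
0x1B4B = 0001101101001011
XOR → 1011101111010010 = 48082

48082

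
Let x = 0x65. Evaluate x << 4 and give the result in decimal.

0x65 = 00001100101
shift left by 4 → 11001010000 = 1616
(equivalently, 101 × 2^4 = 101 × 16)

1616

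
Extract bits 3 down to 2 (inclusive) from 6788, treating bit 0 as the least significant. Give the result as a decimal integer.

1

v = 1101010000100
Shift right by 2: 11010100001
Mask low 2 bits: 01 = 1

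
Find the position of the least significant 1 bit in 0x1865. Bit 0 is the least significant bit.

0x1865 = 1100001100101
Trailing zeros: 0, so the lowest set bit is bit 0 (value 1).

0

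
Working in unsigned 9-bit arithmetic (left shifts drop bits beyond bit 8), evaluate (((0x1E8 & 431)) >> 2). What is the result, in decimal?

0x1E8 = 111101000
431 = 110101111
→ & → 110101000 = 424
→ >> 2 → 001101010 = 106

106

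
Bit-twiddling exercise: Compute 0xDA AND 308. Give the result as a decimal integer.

16

0xDA = 011011010
308 = 100110100
AND → 000010000 = 16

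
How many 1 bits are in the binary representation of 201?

201 = 11001001
Count the 1s: 1 + 1 + 1 + 1 = 4

4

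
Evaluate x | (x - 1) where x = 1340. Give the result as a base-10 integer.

1343

x = 10100111100 = 1340
x - 1 = 10100111011
OR    = 10100111111 = 1343
(x | (x - 1) sets all bits below the lowest set bit.)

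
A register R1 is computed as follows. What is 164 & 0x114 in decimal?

164 = 010100100
0x114 = 100010100
AND → 000000100 = 4

4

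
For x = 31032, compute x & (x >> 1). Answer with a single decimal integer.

14360

x = 111100100111000 = 31032
x>>1 = 011110010011100
AND  = 011100000011000 = 14360
(x & (x >> 1) has a 1 wherever x has two consecutive 1 bits.)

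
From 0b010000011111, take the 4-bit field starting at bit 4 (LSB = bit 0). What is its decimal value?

1

v = 010000011111
Shift right by 4: 01000001
Mask low 4 bits: 0001 = 1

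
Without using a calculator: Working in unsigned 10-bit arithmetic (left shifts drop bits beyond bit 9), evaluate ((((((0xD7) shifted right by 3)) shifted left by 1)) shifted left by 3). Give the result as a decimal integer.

0xD7 = 0011010111
→ shifted right by 3 → 0000011010 = 26
→ shifted left by 1 (mod 2^10) → 0000110100 = 52
→ shifted left by 3 (mod 2^10) → 0110100000 = 416

416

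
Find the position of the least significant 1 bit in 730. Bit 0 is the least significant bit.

730 = 1011011010
Trailing zeros: 1, so the lowest set bit is bit 1 (value 2).

1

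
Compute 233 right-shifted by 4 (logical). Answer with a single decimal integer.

233 = 11101001
shift right by 4 → 00001110 = 14
(equivalently, floor(233 / 16))

14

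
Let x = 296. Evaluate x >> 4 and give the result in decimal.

296 = 100101000
shift right by 4 → 000010010 = 18
(equivalently, floor(296 / 16))

18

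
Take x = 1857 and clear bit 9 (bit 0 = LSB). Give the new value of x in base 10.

x = 11101000001
bit 9 is currently 1; clear it via x & ~(1 << 9) = x & ~512
→ 10101000001 = 1345

1345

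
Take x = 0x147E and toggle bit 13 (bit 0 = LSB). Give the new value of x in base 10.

x = 01010001111110
bit 13 is currently 0; toggle it via x ^ (1 << 13) = x ^ 8192
→ 11010001111110 = 13438

13438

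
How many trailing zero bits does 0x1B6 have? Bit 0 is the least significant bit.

0x1B6 = 110110110
Trailing zeros: 1, so the lowest set bit is bit 1 (value 2).

1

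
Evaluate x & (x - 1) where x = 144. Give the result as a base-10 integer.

x = 10010000 = 144
x - 1 = 10001111
AND   = 10000000 = 128
(x & (x - 1) clears the lowest set bit of x.)

128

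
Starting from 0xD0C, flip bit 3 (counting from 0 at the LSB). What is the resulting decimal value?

x = 110100001100
bit 3 is currently 1; toggle it via x ^ (1 << 3) = x ^ 8
→ 110100000100 = 3332

3332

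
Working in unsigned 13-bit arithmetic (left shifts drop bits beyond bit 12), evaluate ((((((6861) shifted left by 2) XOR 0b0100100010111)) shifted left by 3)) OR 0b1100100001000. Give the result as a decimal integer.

6424

6861 = 1101011001101
→ shifted left by 2 (mod 2^13) → 0101100110100 = 2868
0b0100100010111 = 0100100010111
→ XOR → 0001000100011 = 547
→ shifted left by 3 (mod 2^13) → 1000100011000 = 4376
0b1100100001000 = 1100100001000
→ OR → 1100100011000 = 6424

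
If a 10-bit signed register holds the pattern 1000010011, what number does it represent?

-493

pattern = 1000010011 (MSB is 1 ⇒ negative)
Invert: 0111101100, add 1 → 0111101101 = 493, so the value is -493.
(Equivalently: 531 - 2^10 = 531 - 1024 = -493.)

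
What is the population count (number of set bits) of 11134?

10

11134 = 10101101111110
Count the 1s: 1 + 1 + 1 + 1 + 1 + 1 + 1 + 1 + 1 + 1 = 10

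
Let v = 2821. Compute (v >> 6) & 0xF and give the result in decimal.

v = 101100000101
Shift right by 6: 101100
Mask low 4 bits: 1100 = 12

12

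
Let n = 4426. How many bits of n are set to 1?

4426 = 1000101001010
Count the 1s: 1 + 1 + 1 + 1 + 1 = 5

5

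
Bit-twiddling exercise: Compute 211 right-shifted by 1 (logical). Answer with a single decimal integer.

211 = 11010011
shift right by 1 → 01101001 = 105
(equivalently, floor(211 / 2))

105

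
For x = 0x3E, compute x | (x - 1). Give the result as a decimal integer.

63

x = 111110 = 62
x - 1 = 111101
OR    = 111111 = 63
(x | (x - 1) sets all bits below the lowest set bit.)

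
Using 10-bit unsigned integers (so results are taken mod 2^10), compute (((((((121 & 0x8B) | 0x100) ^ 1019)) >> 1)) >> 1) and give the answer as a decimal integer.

121 = 0001111001
0x8B = 0010001011
→ & → 0000001001 = 9
0x100 = 0100000000
→ | → 0100001001 = 265
1019 = 1111111011
→ ^ → 1011110010 = 754
→ >> 1 → 0101111001 = 377
→ >> 1 → 0010111100 = 188

188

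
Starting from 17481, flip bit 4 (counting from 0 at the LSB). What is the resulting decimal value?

17497

x = 100010001001001
bit 4 is currently 0; toggle it via x ^ (1 << 4) = x ^ 16
→ 100010001011001 = 17497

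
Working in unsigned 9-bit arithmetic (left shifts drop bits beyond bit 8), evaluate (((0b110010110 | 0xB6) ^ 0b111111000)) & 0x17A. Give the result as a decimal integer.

74

0b110010110 = 110010110
0xB6 = 010110110
→ | → 110110110 = 438
0b111111000 = 111111000
→ ^ → 001001110 = 78
0x17A = 101111010
→ & → 001001010 = 74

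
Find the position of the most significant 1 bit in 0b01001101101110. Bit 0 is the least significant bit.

12

0b01001101101110 = 1001101101110
The topmost 1 is at position 12 (since 2^12 = 4096 ≤ 4974 < 8192).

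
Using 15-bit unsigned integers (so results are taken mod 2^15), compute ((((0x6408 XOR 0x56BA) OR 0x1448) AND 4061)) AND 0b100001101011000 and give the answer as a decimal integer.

600

0x6408 = 110010000001000
0x56BA = 101011010111010
→ XOR → 011001010110010 = 12978
0x1448 = 001010001001000
→ OR → 011011011111010 = 14074
4061 = 000111111011101
→ AND → 000011011011000 = 1752
0b100001101011000 = 100001101011000
→ AND → 000001001011000 = 600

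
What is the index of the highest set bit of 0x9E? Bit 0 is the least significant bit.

0x9E = 10011110
The topmost 1 is at position 7 (since 2^7 = 128 ≤ 158 < 256).

7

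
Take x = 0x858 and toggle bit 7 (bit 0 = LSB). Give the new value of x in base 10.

x = 0100001011000
bit 7 is currently 0; toggle it via x ^ (1 << 7) = x ^ 128
→ 0100011011000 = 2264

2264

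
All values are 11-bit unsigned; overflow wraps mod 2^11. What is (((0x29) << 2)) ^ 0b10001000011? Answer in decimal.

1255

0x29 = 00000101001
→ << 2 (mod 2^11) → 00010100100 = 164
0b10001000011 = 10001000011
→ ^ → 10011100111 = 1255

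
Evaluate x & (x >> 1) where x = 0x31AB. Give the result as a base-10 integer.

x = 11000110101011 = 12715
x>>1 = 01100011010101
AND  = 01000010000001 = 4225
(x & (x >> 1) has a 1 wherever x has two consecutive 1 bits.)

4225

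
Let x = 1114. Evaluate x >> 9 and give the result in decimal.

1114 = 10001011010
shift right by 9 → 00000000010 = 2
(equivalently, floor(1114 / 512))

2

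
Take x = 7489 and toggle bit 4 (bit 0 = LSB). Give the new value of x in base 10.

x = 1110101000001
bit 4 is currently 0; toggle it via x ^ (1 << 4) = x ^ 16
→ 1110101010001 = 7505

7505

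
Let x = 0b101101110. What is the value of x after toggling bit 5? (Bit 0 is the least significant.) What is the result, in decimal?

334

x = 101101110
bit 5 is currently 1; toggle it via x ^ (1 << 5) = x ^ 32
→ 101001110 = 334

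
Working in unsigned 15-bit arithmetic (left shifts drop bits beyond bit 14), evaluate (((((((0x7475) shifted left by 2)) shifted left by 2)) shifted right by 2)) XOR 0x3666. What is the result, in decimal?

10162

0x7475 = 111010001110101
→ shifted left by 2 (mod 2^15) → 101000111010100 = 20948
→ shifted left by 2 (mod 2^15) → 100011101010000 = 18256
→ shifted right by 2 → 001000111010100 = 4564
0x3666 = 011011001100110
→ XOR → 010011110110010 = 10162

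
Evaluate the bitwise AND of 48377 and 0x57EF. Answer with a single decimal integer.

48377 = 1011110011111001
0x57EF = 0101011111101111
AND → 0001010011101001 = 5353

5353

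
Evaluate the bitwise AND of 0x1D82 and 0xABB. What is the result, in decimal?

0x1D82 = 1110110000010
0xABB = 0101010111011
AND → 0100010000010 = 2178

2178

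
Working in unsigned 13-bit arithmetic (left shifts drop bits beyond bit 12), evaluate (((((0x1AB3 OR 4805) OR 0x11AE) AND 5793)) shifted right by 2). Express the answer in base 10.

1192

0x1AB3 = 1101010110011
4805 = 1001011000101
→ OR → 1101011110111 = 6903
0x11AE = 1000110101110
→ OR → 1101111111111 = 7167
5793 = 1011010100001
→ AND → 1001010100001 = 4769
→ shifted right by 2 → 0010010101000 = 1192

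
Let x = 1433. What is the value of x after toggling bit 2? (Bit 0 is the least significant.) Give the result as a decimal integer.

1437

x = 10110011001
bit 2 is currently 0; toggle it via x ^ (1 << 2) = x ^ 4
→ 10110011101 = 1437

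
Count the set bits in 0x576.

0x576 = 10101110110
Count the 1s: 1 + 1 + 1 + 1 + 1 + 1 + 1 = 7

7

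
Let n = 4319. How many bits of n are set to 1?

8

4319 = 1000011011111
Count the 1s: 1 + 1 + 1 + 1 + 1 + 1 + 1 + 1 = 8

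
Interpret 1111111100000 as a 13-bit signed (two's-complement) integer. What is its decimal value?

-32

pattern = 1111111100000 (MSB is 1 ⇒ negative)
Invert: 0000000011111, add 1 → 0000000100000 = 32, so the value is -32.
(Equivalently: 8160 - 2^13 = 8160 - 8192 = -32.)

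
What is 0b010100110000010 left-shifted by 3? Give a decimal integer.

x = 00010100110000010
shift left by 3 → 10100110000010000 = 85008
(equivalently, 10626 × 2^3 = 10626 × 8)

85008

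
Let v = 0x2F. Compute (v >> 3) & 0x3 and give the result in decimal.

v = 00101111
Shift right by 3: 00101
Mask low 2 bits: 01 = 1

1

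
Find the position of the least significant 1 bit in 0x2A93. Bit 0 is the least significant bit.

0x2A93 = 10101010010011
Trailing zeros: 0, so the lowest set bit is bit 0 (value 1).

0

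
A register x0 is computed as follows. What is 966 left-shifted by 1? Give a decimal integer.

966 = 01111000110
shift left by 1 → 11110001100 = 1932
(equivalently, 966 × 2^1 = 966 × 2)

1932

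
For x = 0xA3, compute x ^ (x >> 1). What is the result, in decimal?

242

x = 10100011 = 163
x>>1 = 01010001
XOR  = 11110010 = 242
(x ^ (x >> 1) gives the standard binary-reflected Gray code of x.)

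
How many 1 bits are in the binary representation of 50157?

50157 = 1100001111101101
Count the 1s: 1 + 1 + 1 + 1 + 1 + 1 + 1 + 1 + 1 + 1 = 10

10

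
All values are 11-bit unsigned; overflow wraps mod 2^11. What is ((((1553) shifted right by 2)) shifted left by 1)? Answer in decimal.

1553 = 11000010001
→ shifted right by 2 → 00110000100 = 388
→ shifted left by 1 (mod 2^11) → 01100001000 = 776

776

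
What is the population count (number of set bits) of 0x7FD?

10

0x7FD = 11111111101
Count the 1s: 1 + 1 + 1 + 1 + 1 + 1 + 1 + 1 + 1 + 1 = 10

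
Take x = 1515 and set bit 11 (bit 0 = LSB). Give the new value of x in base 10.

3563

x = 0010111101011
bit 11 is currently 0; set it via x | (1 << 11) = x | 2048
→ 0110111101011 = 3563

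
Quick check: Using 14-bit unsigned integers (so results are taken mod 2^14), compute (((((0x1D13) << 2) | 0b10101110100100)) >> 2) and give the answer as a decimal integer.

0x1D13 = 01110100010011
→ << 2 (mod 2^14) → 11010001001100 = 13388
0b10101110100100 = 10101110100100
→ | → 11111111101100 = 16364
→ >> 2 → 00111111111011 = 4091

4091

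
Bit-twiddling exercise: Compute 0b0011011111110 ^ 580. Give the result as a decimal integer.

1210

a = 11011111110
580 = 01001000100
XOR → 10010111010 = 1210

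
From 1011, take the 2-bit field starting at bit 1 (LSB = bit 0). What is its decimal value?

v = 01111110011
Shift right by 1: 0111111001
Mask low 2 bits: 01 = 1

1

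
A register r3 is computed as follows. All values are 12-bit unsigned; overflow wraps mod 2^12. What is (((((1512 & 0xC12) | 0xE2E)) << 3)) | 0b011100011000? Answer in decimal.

1512 = 010111101000
0xC12 = 110000010010
→ & → 010000000000 = 1024
0xE2E = 111000101110
→ | → 111000101110 = 3630
→ << 3 (mod 2^12) → 000101110000 = 368
0b011100011000 = 011100011000
→ | → 011101111000 = 1912

1912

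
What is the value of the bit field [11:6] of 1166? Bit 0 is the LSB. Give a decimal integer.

18

v = 010010001110
Shift right by 6: 010010
Mask low 6 bits: 010010 = 18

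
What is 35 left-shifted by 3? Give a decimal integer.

280

35 = 000100011
shift left by 3 → 100011000 = 280
(equivalently, 35 × 2^3 = 35 × 8)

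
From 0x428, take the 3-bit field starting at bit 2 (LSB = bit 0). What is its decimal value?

v = 10000101000
Shift right by 2: 100001010
Mask low 3 bits: 010 = 2

2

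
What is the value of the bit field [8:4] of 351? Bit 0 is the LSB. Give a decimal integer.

21

v = 101011111
Shift right by 4: 10101
Mask low 5 bits: 10101 = 21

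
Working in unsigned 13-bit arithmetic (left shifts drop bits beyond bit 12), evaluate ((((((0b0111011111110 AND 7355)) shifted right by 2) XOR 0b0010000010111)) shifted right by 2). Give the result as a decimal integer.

0b0111011111110 = 0111011111110
7355 = 1110010111011
→ AND → 0110010111010 = 3258
→ shifted right by 2 → 0001100101110 = 814
0b0010000010111 = 0010000010111
→ XOR → 0011100111001 = 1849
→ shifted right by 2 → 0000111001110 = 462

462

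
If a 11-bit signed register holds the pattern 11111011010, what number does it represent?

-38

pattern = 11111011010 (MSB is 1 ⇒ negative)
Invert: 00000100101, add 1 → 00000100110 = 38, so the value is -38.
(Equivalently: 2010 - 2^11 = 2010 - 2048 = -38.)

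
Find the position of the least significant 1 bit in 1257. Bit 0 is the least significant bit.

1257 = 10011101001
Trailing zeros: 0, so the lowest set bit is bit 0 (value 1).

0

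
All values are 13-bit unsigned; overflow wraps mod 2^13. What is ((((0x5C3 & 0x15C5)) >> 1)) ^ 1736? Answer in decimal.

1064

0x5C3 = 0010111000011
0x15C5 = 1010111000101
→ & → 0010111000001 = 1473
→ >> 1 → 0001011100000 = 736
1736 = 0011011001000
→ ^ → 0010000101000 = 1064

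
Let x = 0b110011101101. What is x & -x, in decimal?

1

x = 110011101101 = 3309
-x (two's complement) = …001100010011
AND   = 000000000001 = 1
(x & -x isolates the lowest set bit of x.)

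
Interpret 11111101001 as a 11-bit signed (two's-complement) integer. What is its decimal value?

-23

pattern = 11111101001 (MSB is 1 ⇒ negative)
Invert: 00000010110, add 1 → 00000010111 = 23, so the value is -23.
(Equivalently: 2025 - 2^11 = 2025 - 2048 = -23.)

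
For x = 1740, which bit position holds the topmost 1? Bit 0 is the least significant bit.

10

1740 = 11011001100
The topmost 1 is at position 10 (since 2^10 = 1024 ≤ 1740 < 2048).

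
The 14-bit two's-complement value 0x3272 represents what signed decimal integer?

-3470

pattern = 11001001110010 (MSB is 1 ⇒ negative)
Invert: 00110110001101, add 1 → 00110110001110 = 3470, so the value is -3470.
(Equivalently: 12914 - 2^14 = 12914 - 16384 = -3470.)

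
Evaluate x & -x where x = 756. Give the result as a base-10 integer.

4

x = 1011110100 = 756
-x (two's complement) = …0100001100
AND   = 0000000100 = 4
(x & -x isolates the lowest set bit of x.)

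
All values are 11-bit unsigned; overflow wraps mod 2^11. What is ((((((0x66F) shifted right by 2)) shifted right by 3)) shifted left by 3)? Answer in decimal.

0x66F = 11001101111
→ shifted right by 2 → 00110011011 = 411
→ shifted right by 3 → 00000110011 = 51
→ shifted left by 3 (mod 2^11) → 00110011000 = 408

408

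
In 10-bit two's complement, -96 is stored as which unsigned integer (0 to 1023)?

96 in 10 bits: 0001100000
Invert: 1110011111
Add 1:  1110100000 = 928
(Check: 2^10 - 96 = 1024 - 96 = 928.)

928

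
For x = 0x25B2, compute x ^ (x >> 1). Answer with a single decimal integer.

x = 10010110110010 = 9650
x>>1 = 01001011011001
XOR  = 11011101101011 = 14187
(x ^ (x >> 1) gives the standard binary-reflected Gray code of x.)

14187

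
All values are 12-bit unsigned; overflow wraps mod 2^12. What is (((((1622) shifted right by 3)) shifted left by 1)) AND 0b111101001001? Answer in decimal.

256

1622 = 011001010110
→ shifted right by 3 → 000011001010 = 202
→ shifted left by 1 (mod 2^12) → 000110010100 = 404
0b111101001001 = 111101001001
→ AND → 000100000000 = 256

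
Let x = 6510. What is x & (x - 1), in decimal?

6508

x = 1100101101110 = 6510
x - 1 = 1100101101101
AND   = 1100101101100 = 6508
(x & (x - 1) clears the lowest set bit of x.)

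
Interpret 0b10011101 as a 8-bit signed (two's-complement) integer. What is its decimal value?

-99

pattern = 10011101 (MSB is 1 ⇒ negative)
Invert: 01100010, add 1 → 01100011 = 99, so the value is -99.
(Equivalently: 157 - 2^8 = 157 - 256 = -99.)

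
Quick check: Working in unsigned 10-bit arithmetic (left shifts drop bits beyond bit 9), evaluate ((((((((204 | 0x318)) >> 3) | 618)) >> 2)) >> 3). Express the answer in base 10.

19

204 = 0011001100
0x318 = 1100011000
→ | → 1111011100 = 988
→ >> 3 → 0001111011 = 123
618 = 1001101010
→ | → 1001111011 = 635
→ >> 2 → 0010011110 = 158
→ >> 3 → 0000010011 = 19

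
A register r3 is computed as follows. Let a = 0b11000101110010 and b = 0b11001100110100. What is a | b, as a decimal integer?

a = 11000101110010
b = 11001100110100
 OR → 11001101110110 = 13174

13174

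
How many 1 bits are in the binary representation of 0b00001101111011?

8

n = 1101111011
Count the 1s: 1 + 1 + 1 + 1 + 1 + 1 + 1 + 1 = 8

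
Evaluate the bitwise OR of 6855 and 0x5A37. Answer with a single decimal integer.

6855 = 001101011000111
0x5A37 = 101101000110111
 OR → 101101011110111 = 23287

23287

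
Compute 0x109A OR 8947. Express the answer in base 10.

0x109A = 01000010011010
8947 = 10001011110011
 OR → 11001011111011 = 13051

13051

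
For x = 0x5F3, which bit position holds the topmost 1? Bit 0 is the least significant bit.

0x5F3 = 10111110011
The topmost 1 is at position 10 (since 2^10 = 1024 ≤ 1523 < 2048).

10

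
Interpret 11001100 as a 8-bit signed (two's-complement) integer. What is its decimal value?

pattern = 11001100 (MSB is 1 ⇒ negative)
Invert: 00110011, add 1 → 00110100 = 52, so the value is -52.
(Equivalently: 204 - 2^8 = 204 - 256 = -52.)

-52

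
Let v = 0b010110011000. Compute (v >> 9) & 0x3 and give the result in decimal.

2

v = 010110011000
Shift right by 9: 010
Mask low 2 bits: 10 = 2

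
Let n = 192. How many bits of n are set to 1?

2

192 = 11000000
Count the 1s: 1 + 1 = 2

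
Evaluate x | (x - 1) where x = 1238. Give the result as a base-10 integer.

1239

x = 10011010110 = 1238
x - 1 = 10011010101
OR    = 10011010111 = 1239
(x | (x - 1) sets all bits below the lowest set bit.)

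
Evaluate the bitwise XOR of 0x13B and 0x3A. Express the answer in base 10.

0x13B = 100111011
0x3A = 000111010
XOR → 100000001 = 257

257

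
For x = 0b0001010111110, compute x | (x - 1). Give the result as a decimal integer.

703

x = 1010111110 = 702
x - 1 = 1010111101
OR    = 1010111111 = 703
(x | (x - 1) sets all bits below the lowest set bit.)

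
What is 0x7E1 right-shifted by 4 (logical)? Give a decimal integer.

0x7E1 = 11111100001
shift right by 4 → 00001111110 = 126
(equivalently, floor(2017 / 16))

126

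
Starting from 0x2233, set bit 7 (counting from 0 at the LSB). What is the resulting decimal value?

8883

x = 10001000110011
bit 7 is currently 0; set it via x | (1 << 7) = x | 128
→ 10001010110011 = 8883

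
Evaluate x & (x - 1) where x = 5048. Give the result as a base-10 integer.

x = 1001110111000 = 5048
x - 1 = 1001110110111
AND   = 1001110110000 = 5040
(x & (x - 1) clears the lowest set bit of x.)

5040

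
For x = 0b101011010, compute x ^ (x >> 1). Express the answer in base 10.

503

x = 101011010 = 346
x>>1 = 010101101
XOR  = 111110111 = 503
(x ^ (x >> 1) gives the standard binary-reflected Gray code of x.)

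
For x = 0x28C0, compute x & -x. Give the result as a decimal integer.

64

x = 10100011000000 = 10432
-x (two's complement) = …01011101000000
AND   = 00000001000000 = 64
(x & -x isolates the lowest set bit of x.)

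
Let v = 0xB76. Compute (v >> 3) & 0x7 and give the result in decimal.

v = 101101110110
Shift right by 3: 101101110
Mask low 3 bits: 110 = 6

6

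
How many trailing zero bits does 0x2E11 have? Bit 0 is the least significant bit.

0x2E11 = 10111000010001
Trailing zeros: 0, so the lowest set bit is bit 0 (value 1).

0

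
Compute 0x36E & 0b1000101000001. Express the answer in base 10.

0x36E = 0001101101110
b = 1000101000001
AND → 0000101000000 = 320

320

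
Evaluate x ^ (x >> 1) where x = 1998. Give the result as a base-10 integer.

1065

x = 11111001110 = 1998
x>>1 = 01111100111
XOR  = 10000101001 = 1065
(x ^ (x >> 1) gives the standard binary-reflected Gray code of x.)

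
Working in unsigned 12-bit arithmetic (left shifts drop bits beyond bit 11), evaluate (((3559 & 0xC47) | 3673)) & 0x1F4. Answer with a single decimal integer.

84

3559 = 110111100111
0xC47 = 110001000111
→ & → 110001000111 = 3143
3673 = 111001011001
→ | → 111001011111 = 3679
0x1F4 = 000111110100
→ & → 000001010100 = 84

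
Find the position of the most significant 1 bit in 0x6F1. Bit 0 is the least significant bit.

0x6F1 = 11011110001
The topmost 1 is at position 10 (since 2^10 = 1024 ≤ 1777 < 2048).

10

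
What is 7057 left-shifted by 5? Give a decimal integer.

7057 = 000001101110010001
shift left by 5 → 110111001000100000 = 225824
(equivalently, 7057 × 2^5 = 7057 × 32)

225824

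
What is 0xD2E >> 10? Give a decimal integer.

3

0xD2E = 110100101110
shift right by 10 → 000000000011 = 3
(equivalently, floor(3374 / 1024))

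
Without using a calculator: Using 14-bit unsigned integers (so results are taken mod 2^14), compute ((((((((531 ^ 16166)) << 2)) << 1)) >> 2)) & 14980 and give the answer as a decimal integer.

531 = 00001000010011
16166 = 11111100100110
→ ^ → 11110100110101 = 15669
→ << 2 (mod 2^14) → 11010011010100 = 13524
→ << 1 (mod 2^14) → 10100110101000 = 10664
→ >> 2 → 00101001101010 = 2666
14980 = 11101010000100
→ & → 00101000000000 = 2560

2560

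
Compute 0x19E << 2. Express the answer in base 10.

1656

0x19E = 00110011110
shift left by 2 → 11001111000 = 1656
(equivalently, 414 × 2^2 = 414 × 4)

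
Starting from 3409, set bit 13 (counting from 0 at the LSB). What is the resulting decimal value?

x = 000110101010001
bit 13 is currently 0; set it via x | (1 << 13) = x | 8192
→ 010110101010001 = 11601

11601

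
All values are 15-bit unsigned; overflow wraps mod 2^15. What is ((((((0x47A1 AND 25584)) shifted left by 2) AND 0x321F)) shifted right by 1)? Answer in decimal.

0x47A1 = 100011110100001
25584 = 110001111110000
→ AND → 100001110100000 = 17312
→ shifted left by 2 (mod 2^15) → 000111010000000 = 3712
0x321F = 011001000011111
→ AND → 000001000000000 = 512
→ shifted right by 1 → 000000100000000 = 256

256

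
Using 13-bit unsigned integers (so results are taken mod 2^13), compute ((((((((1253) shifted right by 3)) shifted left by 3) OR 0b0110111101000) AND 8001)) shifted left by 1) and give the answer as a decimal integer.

1253 = 0010011100101
→ shifted right by 3 → 0000010011100 = 156
→ shifted left by 3 (mod 2^13) → 0010011100000 = 1248
0b0110111101000 = 0110111101000
→ OR → 0110111101000 = 3560
8001 = 1111101000001
→ AND → 0110101000000 = 3392
→ shifted left by 1 (mod 2^13) → 1101010000000 = 6784

6784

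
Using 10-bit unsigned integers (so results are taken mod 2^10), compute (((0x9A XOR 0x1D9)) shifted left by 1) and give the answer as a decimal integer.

646

0x9A = 0010011010
0x1D9 = 0111011001
→ XOR → 0101000011 = 323
→ shifted left by 1 (mod 2^10) → 1010000110 = 646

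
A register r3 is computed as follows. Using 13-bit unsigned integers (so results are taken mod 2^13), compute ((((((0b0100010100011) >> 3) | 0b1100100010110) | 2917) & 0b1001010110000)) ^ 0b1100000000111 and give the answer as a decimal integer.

0b0100010100011 = 0100010100011
→ >> 3 → 0000100010100 = 276
0b1100100010110 = 1100100010110
→ | → 1100100010110 = 6422
2917 = 0101101100101
→ | → 1101101110111 = 7031
0b1001010110000 = 1001010110000
→ & → 1001000110000 = 4656
0b1100000000111 = 1100000000111
→ ^ → 0101000110111 = 2615

2615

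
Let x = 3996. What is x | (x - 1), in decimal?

3999

x = 111110011100 = 3996
x - 1 = 111110011011
OR    = 111110011111 = 3999
(x | (x - 1) sets all bits below the lowest set bit.)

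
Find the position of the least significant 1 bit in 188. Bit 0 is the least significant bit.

2

188 = 10111100
Trailing zeros: 2, so the lowest set bit is bit 2 (value 4).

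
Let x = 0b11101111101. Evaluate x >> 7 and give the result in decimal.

x = 11101111101
shift right by 7 → 00000001110 = 14
(equivalently, floor(1917 / 128))

14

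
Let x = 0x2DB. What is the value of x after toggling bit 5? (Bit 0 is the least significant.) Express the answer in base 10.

x = 1011011011
bit 5 is currently 0; toggle it via x ^ (1 << 5) = x ^ 32
→ 1011111011 = 763

763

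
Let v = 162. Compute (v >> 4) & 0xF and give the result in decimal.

10

v = 000010100010
Shift right by 4: 00001010
Mask low 4 bits: 1010 = 10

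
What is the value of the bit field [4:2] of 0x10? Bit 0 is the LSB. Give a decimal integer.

4

v = 0000010000
Shift right by 2: 00000100
Mask low 3 bits: 100 = 4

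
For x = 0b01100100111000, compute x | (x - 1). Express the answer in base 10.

6463

x = 1100100111000 = 6456
x - 1 = 1100100110111
OR    = 1100100111111 = 6463
(x | (x - 1) sets all bits below the lowest set bit.)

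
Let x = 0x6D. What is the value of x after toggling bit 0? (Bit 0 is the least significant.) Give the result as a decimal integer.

108

x = 01101101
bit 0 is currently 1; toggle it via x ^ (1 << 0) = x ^ 1
→ 01101100 = 108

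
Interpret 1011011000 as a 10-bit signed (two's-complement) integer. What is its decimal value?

pattern = 1011011000 (MSB is 1 ⇒ negative)
Invert: 0100100111, add 1 → 0100101000 = 296, so the value is -296.
(Equivalently: 728 - 2^10 = 728 - 1024 = -296.)

-296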